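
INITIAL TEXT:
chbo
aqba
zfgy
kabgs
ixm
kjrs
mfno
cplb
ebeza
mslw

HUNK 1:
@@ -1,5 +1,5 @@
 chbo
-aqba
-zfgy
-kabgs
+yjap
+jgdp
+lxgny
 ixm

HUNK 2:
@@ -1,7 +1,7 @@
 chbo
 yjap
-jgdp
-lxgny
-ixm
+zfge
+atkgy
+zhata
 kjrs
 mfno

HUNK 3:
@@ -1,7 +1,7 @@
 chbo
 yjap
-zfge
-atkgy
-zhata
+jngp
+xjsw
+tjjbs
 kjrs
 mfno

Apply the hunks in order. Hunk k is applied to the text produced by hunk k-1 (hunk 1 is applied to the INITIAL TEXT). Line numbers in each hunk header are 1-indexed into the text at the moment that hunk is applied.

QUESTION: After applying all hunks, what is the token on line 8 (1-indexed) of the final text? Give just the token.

Answer: cplb

Derivation:
Hunk 1: at line 1 remove [aqba,zfgy,kabgs] add [yjap,jgdp,lxgny] -> 10 lines: chbo yjap jgdp lxgny ixm kjrs mfno cplb ebeza mslw
Hunk 2: at line 1 remove [jgdp,lxgny,ixm] add [zfge,atkgy,zhata] -> 10 lines: chbo yjap zfge atkgy zhata kjrs mfno cplb ebeza mslw
Hunk 3: at line 1 remove [zfge,atkgy,zhata] add [jngp,xjsw,tjjbs] -> 10 lines: chbo yjap jngp xjsw tjjbs kjrs mfno cplb ebeza mslw
Final line 8: cplb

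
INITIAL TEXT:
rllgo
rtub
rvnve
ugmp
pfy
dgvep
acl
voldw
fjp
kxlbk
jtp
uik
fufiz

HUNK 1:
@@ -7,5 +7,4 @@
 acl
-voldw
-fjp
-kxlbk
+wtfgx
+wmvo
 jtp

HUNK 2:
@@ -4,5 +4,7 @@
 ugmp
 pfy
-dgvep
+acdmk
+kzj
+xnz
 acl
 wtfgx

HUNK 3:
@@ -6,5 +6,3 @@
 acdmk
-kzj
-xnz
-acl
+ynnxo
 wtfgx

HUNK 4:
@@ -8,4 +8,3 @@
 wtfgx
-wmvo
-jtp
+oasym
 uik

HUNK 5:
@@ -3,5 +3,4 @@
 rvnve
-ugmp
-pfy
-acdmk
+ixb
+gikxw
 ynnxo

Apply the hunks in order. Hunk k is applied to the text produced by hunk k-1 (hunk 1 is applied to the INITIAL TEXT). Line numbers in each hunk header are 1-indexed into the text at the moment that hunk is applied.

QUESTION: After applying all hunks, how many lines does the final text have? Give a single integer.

Answer: 10

Derivation:
Hunk 1: at line 7 remove [voldw,fjp,kxlbk] add [wtfgx,wmvo] -> 12 lines: rllgo rtub rvnve ugmp pfy dgvep acl wtfgx wmvo jtp uik fufiz
Hunk 2: at line 4 remove [dgvep] add [acdmk,kzj,xnz] -> 14 lines: rllgo rtub rvnve ugmp pfy acdmk kzj xnz acl wtfgx wmvo jtp uik fufiz
Hunk 3: at line 6 remove [kzj,xnz,acl] add [ynnxo] -> 12 lines: rllgo rtub rvnve ugmp pfy acdmk ynnxo wtfgx wmvo jtp uik fufiz
Hunk 4: at line 8 remove [wmvo,jtp] add [oasym] -> 11 lines: rllgo rtub rvnve ugmp pfy acdmk ynnxo wtfgx oasym uik fufiz
Hunk 5: at line 3 remove [ugmp,pfy,acdmk] add [ixb,gikxw] -> 10 lines: rllgo rtub rvnve ixb gikxw ynnxo wtfgx oasym uik fufiz
Final line count: 10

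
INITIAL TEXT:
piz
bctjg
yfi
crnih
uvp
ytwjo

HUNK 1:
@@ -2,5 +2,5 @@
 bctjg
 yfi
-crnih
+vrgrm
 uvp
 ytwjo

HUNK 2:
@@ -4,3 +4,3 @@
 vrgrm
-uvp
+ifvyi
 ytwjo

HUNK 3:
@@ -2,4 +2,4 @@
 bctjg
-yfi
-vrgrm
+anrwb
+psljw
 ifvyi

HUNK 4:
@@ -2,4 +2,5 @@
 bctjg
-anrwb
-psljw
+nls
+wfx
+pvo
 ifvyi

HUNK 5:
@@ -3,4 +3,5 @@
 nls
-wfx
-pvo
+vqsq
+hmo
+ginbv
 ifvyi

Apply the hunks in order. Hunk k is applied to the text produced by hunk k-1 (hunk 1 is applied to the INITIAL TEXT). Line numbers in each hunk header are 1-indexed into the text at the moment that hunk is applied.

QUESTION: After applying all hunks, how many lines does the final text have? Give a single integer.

Answer: 8

Derivation:
Hunk 1: at line 2 remove [crnih] add [vrgrm] -> 6 lines: piz bctjg yfi vrgrm uvp ytwjo
Hunk 2: at line 4 remove [uvp] add [ifvyi] -> 6 lines: piz bctjg yfi vrgrm ifvyi ytwjo
Hunk 3: at line 2 remove [yfi,vrgrm] add [anrwb,psljw] -> 6 lines: piz bctjg anrwb psljw ifvyi ytwjo
Hunk 4: at line 2 remove [anrwb,psljw] add [nls,wfx,pvo] -> 7 lines: piz bctjg nls wfx pvo ifvyi ytwjo
Hunk 5: at line 3 remove [wfx,pvo] add [vqsq,hmo,ginbv] -> 8 lines: piz bctjg nls vqsq hmo ginbv ifvyi ytwjo
Final line count: 8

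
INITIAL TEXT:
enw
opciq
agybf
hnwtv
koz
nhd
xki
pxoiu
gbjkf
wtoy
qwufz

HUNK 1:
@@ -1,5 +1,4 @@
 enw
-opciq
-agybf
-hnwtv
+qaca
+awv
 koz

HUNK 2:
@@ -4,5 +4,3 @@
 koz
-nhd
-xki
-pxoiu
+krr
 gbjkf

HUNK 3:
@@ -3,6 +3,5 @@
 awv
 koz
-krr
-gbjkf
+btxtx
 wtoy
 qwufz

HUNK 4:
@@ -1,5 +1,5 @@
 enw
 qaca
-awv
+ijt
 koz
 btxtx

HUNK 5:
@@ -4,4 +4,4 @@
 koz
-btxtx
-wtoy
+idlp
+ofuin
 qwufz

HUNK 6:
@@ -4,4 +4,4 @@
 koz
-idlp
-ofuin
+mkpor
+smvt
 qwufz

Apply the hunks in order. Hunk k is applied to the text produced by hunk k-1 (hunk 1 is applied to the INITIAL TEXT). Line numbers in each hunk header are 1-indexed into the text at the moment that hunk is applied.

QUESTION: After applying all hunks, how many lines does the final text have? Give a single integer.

Answer: 7

Derivation:
Hunk 1: at line 1 remove [opciq,agybf,hnwtv] add [qaca,awv] -> 10 lines: enw qaca awv koz nhd xki pxoiu gbjkf wtoy qwufz
Hunk 2: at line 4 remove [nhd,xki,pxoiu] add [krr] -> 8 lines: enw qaca awv koz krr gbjkf wtoy qwufz
Hunk 3: at line 3 remove [krr,gbjkf] add [btxtx] -> 7 lines: enw qaca awv koz btxtx wtoy qwufz
Hunk 4: at line 1 remove [awv] add [ijt] -> 7 lines: enw qaca ijt koz btxtx wtoy qwufz
Hunk 5: at line 4 remove [btxtx,wtoy] add [idlp,ofuin] -> 7 lines: enw qaca ijt koz idlp ofuin qwufz
Hunk 6: at line 4 remove [idlp,ofuin] add [mkpor,smvt] -> 7 lines: enw qaca ijt koz mkpor smvt qwufz
Final line count: 7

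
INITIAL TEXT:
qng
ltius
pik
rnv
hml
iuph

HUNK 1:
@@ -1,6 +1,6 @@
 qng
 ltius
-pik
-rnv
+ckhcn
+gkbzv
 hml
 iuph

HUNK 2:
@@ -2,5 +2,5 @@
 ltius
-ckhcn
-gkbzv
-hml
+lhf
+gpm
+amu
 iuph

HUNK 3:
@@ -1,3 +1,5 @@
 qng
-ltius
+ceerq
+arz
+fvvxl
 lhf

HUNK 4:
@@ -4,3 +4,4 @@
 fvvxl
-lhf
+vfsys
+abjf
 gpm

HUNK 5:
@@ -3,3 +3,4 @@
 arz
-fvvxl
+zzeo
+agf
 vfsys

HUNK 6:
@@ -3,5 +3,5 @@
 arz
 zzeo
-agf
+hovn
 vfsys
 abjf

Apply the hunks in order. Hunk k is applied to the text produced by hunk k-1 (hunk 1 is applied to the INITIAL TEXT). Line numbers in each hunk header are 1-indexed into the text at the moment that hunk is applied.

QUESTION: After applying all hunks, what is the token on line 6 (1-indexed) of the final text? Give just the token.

Answer: vfsys

Derivation:
Hunk 1: at line 1 remove [pik,rnv] add [ckhcn,gkbzv] -> 6 lines: qng ltius ckhcn gkbzv hml iuph
Hunk 2: at line 2 remove [ckhcn,gkbzv,hml] add [lhf,gpm,amu] -> 6 lines: qng ltius lhf gpm amu iuph
Hunk 3: at line 1 remove [ltius] add [ceerq,arz,fvvxl] -> 8 lines: qng ceerq arz fvvxl lhf gpm amu iuph
Hunk 4: at line 4 remove [lhf] add [vfsys,abjf] -> 9 lines: qng ceerq arz fvvxl vfsys abjf gpm amu iuph
Hunk 5: at line 3 remove [fvvxl] add [zzeo,agf] -> 10 lines: qng ceerq arz zzeo agf vfsys abjf gpm amu iuph
Hunk 6: at line 3 remove [agf] add [hovn] -> 10 lines: qng ceerq arz zzeo hovn vfsys abjf gpm amu iuph
Final line 6: vfsys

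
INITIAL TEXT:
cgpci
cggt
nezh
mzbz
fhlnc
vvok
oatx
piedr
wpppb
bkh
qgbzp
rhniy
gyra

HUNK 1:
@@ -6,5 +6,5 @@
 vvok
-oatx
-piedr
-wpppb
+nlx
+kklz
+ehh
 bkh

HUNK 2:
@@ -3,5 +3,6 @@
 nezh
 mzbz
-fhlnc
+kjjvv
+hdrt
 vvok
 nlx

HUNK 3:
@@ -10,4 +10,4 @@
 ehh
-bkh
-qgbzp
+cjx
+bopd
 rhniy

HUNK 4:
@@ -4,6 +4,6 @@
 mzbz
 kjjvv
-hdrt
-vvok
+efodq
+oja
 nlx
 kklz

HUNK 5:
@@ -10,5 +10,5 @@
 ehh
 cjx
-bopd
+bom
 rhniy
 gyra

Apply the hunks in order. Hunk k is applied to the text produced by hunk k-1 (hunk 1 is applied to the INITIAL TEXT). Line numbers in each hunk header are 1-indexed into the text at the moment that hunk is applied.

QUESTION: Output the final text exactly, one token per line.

Answer: cgpci
cggt
nezh
mzbz
kjjvv
efodq
oja
nlx
kklz
ehh
cjx
bom
rhniy
gyra

Derivation:
Hunk 1: at line 6 remove [oatx,piedr,wpppb] add [nlx,kklz,ehh] -> 13 lines: cgpci cggt nezh mzbz fhlnc vvok nlx kklz ehh bkh qgbzp rhniy gyra
Hunk 2: at line 3 remove [fhlnc] add [kjjvv,hdrt] -> 14 lines: cgpci cggt nezh mzbz kjjvv hdrt vvok nlx kklz ehh bkh qgbzp rhniy gyra
Hunk 3: at line 10 remove [bkh,qgbzp] add [cjx,bopd] -> 14 lines: cgpci cggt nezh mzbz kjjvv hdrt vvok nlx kklz ehh cjx bopd rhniy gyra
Hunk 4: at line 4 remove [hdrt,vvok] add [efodq,oja] -> 14 lines: cgpci cggt nezh mzbz kjjvv efodq oja nlx kklz ehh cjx bopd rhniy gyra
Hunk 5: at line 10 remove [bopd] add [bom] -> 14 lines: cgpci cggt nezh mzbz kjjvv efodq oja nlx kklz ehh cjx bom rhniy gyra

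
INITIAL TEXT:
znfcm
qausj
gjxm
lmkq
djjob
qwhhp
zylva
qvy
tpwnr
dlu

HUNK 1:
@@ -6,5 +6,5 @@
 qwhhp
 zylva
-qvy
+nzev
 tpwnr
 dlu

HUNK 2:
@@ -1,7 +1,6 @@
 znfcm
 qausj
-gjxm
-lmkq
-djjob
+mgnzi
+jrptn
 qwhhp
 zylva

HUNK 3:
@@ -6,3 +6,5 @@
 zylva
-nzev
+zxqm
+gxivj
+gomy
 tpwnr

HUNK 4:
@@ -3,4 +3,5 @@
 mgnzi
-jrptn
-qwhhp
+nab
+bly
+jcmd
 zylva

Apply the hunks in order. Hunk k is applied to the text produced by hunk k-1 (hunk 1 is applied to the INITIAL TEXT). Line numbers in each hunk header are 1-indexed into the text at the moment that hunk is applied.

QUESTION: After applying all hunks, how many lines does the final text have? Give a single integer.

Answer: 12

Derivation:
Hunk 1: at line 6 remove [qvy] add [nzev] -> 10 lines: znfcm qausj gjxm lmkq djjob qwhhp zylva nzev tpwnr dlu
Hunk 2: at line 1 remove [gjxm,lmkq,djjob] add [mgnzi,jrptn] -> 9 lines: znfcm qausj mgnzi jrptn qwhhp zylva nzev tpwnr dlu
Hunk 3: at line 6 remove [nzev] add [zxqm,gxivj,gomy] -> 11 lines: znfcm qausj mgnzi jrptn qwhhp zylva zxqm gxivj gomy tpwnr dlu
Hunk 4: at line 3 remove [jrptn,qwhhp] add [nab,bly,jcmd] -> 12 lines: znfcm qausj mgnzi nab bly jcmd zylva zxqm gxivj gomy tpwnr dlu
Final line count: 12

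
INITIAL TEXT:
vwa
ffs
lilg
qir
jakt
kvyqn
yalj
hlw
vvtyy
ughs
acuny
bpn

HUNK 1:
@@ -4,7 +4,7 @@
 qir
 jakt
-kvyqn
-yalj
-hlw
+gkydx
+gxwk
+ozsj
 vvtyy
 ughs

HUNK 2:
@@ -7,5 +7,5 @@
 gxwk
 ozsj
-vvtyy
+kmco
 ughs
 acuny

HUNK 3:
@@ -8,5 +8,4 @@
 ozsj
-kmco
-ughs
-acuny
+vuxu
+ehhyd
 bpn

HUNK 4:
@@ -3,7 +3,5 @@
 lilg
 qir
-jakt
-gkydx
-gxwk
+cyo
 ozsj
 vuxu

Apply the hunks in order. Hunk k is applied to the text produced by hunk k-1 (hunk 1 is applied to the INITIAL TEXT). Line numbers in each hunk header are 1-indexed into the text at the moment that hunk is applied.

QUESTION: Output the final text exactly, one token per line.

Hunk 1: at line 4 remove [kvyqn,yalj,hlw] add [gkydx,gxwk,ozsj] -> 12 lines: vwa ffs lilg qir jakt gkydx gxwk ozsj vvtyy ughs acuny bpn
Hunk 2: at line 7 remove [vvtyy] add [kmco] -> 12 lines: vwa ffs lilg qir jakt gkydx gxwk ozsj kmco ughs acuny bpn
Hunk 3: at line 8 remove [kmco,ughs,acuny] add [vuxu,ehhyd] -> 11 lines: vwa ffs lilg qir jakt gkydx gxwk ozsj vuxu ehhyd bpn
Hunk 4: at line 3 remove [jakt,gkydx,gxwk] add [cyo] -> 9 lines: vwa ffs lilg qir cyo ozsj vuxu ehhyd bpn

Answer: vwa
ffs
lilg
qir
cyo
ozsj
vuxu
ehhyd
bpn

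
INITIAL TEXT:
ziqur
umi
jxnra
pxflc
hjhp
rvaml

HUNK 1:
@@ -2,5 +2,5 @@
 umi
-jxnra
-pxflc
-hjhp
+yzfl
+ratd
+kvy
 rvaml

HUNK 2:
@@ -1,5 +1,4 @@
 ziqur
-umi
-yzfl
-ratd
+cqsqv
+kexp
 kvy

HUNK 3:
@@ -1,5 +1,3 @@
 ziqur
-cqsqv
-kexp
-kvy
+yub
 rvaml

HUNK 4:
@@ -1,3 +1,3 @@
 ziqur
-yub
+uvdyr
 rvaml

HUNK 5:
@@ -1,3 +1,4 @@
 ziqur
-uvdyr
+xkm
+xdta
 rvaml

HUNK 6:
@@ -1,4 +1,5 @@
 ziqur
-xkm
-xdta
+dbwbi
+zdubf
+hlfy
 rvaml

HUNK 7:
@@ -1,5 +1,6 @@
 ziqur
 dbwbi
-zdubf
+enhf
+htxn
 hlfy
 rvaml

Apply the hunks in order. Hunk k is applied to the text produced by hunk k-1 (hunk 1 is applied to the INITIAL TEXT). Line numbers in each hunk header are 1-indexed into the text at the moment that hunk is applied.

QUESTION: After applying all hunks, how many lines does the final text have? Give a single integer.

Hunk 1: at line 2 remove [jxnra,pxflc,hjhp] add [yzfl,ratd,kvy] -> 6 lines: ziqur umi yzfl ratd kvy rvaml
Hunk 2: at line 1 remove [umi,yzfl,ratd] add [cqsqv,kexp] -> 5 lines: ziqur cqsqv kexp kvy rvaml
Hunk 3: at line 1 remove [cqsqv,kexp,kvy] add [yub] -> 3 lines: ziqur yub rvaml
Hunk 4: at line 1 remove [yub] add [uvdyr] -> 3 lines: ziqur uvdyr rvaml
Hunk 5: at line 1 remove [uvdyr] add [xkm,xdta] -> 4 lines: ziqur xkm xdta rvaml
Hunk 6: at line 1 remove [xkm,xdta] add [dbwbi,zdubf,hlfy] -> 5 lines: ziqur dbwbi zdubf hlfy rvaml
Hunk 7: at line 1 remove [zdubf] add [enhf,htxn] -> 6 lines: ziqur dbwbi enhf htxn hlfy rvaml
Final line count: 6

Answer: 6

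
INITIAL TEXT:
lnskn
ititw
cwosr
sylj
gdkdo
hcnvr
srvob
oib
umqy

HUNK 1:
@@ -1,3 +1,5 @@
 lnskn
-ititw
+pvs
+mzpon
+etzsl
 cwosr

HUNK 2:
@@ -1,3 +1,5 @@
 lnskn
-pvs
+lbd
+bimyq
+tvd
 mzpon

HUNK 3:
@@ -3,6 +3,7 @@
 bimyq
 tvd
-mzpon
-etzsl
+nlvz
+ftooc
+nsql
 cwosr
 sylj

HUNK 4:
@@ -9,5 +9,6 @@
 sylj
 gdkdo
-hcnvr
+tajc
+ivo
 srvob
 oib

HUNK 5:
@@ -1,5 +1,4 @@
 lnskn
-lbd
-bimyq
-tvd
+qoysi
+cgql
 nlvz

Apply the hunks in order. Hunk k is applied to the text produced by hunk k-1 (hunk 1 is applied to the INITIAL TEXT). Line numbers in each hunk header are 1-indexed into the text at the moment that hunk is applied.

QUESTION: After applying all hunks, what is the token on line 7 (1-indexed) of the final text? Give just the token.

Hunk 1: at line 1 remove [ititw] add [pvs,mzpon,etzsl] -> 11 lines: lnskn pvs mzpon etzsl cwosr sylj gdkdo hcnvr srvob oib umqy
Hunk 2: at line 1 remove [pvs] add [lbd,bimyq,tvd] -> 13 lines: lnskn lbd bimyq tvd mzpon etzsl cwosr sylj gdkdo hcnvr srvob oib umqy
Hunk 3: at line 3 remove [mzpon,etzsl] add [nlvz,ftooc,nsql] -> 14 lines: lnskn lbd bimyq tvd nlvz ftooc nsql cwosr sylj gdkdo hcnvr srvob oib umqy
Hunk 4: at line 9 remove [hcnvr] add [tajc,ivo] -> 15 lines: lnskn lbd bimyq tvd nlvz ftooc nsql cwosr sylj gdkdo tajc ivo srvob oib umqy
Hunk 5: at line 1 remove [lbd,bimyq,tvd] add [qoysi,cgql] -> 14 lines: lnskn qoysi cgql nlvz ftooc nsql cwosr sylj gdkdo tajc ivo srvob oib umqy
Final line 7: cwosr

Answer: cwosr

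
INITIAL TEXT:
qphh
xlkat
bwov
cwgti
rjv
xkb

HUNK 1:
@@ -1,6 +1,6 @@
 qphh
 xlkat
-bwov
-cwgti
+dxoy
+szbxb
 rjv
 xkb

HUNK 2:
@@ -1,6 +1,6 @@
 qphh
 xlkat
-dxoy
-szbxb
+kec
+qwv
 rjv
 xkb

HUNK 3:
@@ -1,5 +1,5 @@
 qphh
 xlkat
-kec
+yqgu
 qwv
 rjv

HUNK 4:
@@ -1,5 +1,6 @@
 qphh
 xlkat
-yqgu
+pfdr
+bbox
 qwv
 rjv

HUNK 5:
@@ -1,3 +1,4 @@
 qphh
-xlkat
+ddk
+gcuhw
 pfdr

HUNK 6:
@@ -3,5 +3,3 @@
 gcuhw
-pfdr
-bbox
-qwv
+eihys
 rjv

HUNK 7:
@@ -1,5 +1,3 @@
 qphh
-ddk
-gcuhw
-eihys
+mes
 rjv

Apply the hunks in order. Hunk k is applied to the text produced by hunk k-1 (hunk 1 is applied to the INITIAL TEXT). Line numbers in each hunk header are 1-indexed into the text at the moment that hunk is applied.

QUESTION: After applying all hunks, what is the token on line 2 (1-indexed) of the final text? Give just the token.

Hunk 1: at line 1 remove [bwov,cwgti] add [dxoy,szbxb] -> 6 lines: qphh xlkat dxoy szbxb rjv xkb
Hunk 2: at line 1 remove [dxoy,szbxb] add [kec,qwv] -> 6 lines: qphh xlkat kec qwv rjv xkb
Hunk 3: at line 1 remove [kec] add [yqgu] -> 6 lines: qphh xlkat yqgu qwv rjv xkb
Hunk 4: at line 1 remove [yqgu] add [pfdr,bbox] -> 7 lines: qphh xlkat pfdr bbox qwv rjv xkb
Hunk 5: at line 1 remove [xlkat] add [ddk,gcuhw] -> 8 lines: qphh ddk gcuhw pfdr bbox qwv rjv xkb
Hunk 6: at line 3 remove [pfdr,bbox,qwv] add [eihys] -> 6 lines: qphh ddk gcuhw eihys rjv xkb
Hunk 7: at line 1 remove [ddk,gcuhw,eihys] add [mes] -> 4 lines: qphh mes rjv xkb
Final line 2: mes

Answer: mes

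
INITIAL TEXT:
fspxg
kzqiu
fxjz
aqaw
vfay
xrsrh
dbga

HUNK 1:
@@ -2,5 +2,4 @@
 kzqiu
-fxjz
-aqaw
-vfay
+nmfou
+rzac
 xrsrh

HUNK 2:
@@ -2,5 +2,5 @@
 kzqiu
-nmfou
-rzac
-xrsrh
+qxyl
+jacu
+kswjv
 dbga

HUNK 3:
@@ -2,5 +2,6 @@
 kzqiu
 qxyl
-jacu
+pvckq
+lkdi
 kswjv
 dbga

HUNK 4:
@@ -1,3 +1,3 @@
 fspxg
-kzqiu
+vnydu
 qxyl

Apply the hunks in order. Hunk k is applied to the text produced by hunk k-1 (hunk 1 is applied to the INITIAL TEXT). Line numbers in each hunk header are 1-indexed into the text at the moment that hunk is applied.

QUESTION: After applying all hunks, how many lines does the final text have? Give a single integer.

Answer: 7

Derivation:
Hunk 1: at line 2 remove [fxjz,aqaw,vfay] add [nmfou,rzac] -> 6 lines: fspxg kzqiu nmfou rzac xrsrh dbga
Hunk 2: at line 2 remove [nmfou,rzac,xrsrh] add [qxyl,jacu,kswjv] -> 6 lines: fspxg kzqiu qxyl jacu kswjv dbga
Hunk 3: at line 2 remove [jacu] add [pvckq,lkdi] -> 7 lines: fspxg kzqiu qxyl pvckq lkdi kswjv dbga
Hunk 4: at line 1 remove [kzqiu] add [vnydu] -> 7 lines: fspxg vnydu qxyl pvckq lkdi kswjv dbga
Final line count: 7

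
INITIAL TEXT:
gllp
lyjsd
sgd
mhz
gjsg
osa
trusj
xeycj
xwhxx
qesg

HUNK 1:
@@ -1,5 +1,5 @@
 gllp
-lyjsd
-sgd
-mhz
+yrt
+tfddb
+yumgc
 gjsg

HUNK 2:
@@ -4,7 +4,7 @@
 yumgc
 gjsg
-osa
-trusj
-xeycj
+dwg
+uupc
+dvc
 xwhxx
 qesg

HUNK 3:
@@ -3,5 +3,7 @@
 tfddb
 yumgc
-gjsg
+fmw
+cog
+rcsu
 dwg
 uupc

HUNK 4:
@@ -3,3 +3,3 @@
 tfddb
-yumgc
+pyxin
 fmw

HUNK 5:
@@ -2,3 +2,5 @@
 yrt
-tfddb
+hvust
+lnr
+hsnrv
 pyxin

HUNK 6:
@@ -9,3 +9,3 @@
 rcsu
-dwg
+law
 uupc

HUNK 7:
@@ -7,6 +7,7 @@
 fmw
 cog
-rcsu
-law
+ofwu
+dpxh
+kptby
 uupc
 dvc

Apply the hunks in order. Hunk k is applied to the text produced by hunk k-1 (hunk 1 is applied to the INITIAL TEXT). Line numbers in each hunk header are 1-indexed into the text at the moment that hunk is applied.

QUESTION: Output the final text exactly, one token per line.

Hunk 1: at line 1 remove [lyjsd,sgd,mhz] add [yrt,tfddb,yumgc] -> 10 lines: gllp yrt tfddb yumgc gjsg osa trusj xeycj xwhxx qesg
Hunk 2: at line 4 remove [osa,trusj,xeycj] add [dwg,uupc,dvc] -> 10 lines: gllp yrt tfddb yumgc gjsg dwg uupc dvc xwhxx qesg
Hunk 3: at line 3 remove [gjsg] add [fmw,cog,rcsu] -> 12 lines: gllp yrt tfddb yumgc fmw cog rcsu dwg uupc dvc xwhxx qesg
Hunk 4: at line 3 remove [yumgc] add [pyxin] -> 12 lines: gllp yrt tfddb pyxin fmw cog rcsu dwg uupc dvc xwhxx qesg
Hunk 5: at line 2 remove [tfddb] add [hvust,lnr,hsnrv] -> 14 lines: gllp yrt hvust lnr hsnrv pyxin fmw cog rcsu dwg uupc dvc xwhxx qesg
Hunk 6: at line 9 remove [dwg] add [law] -> 14 lines: gllp yrt hvust lnr hsnrv pyxin fmw cog rcsu law uupc dvc xwhxx qesg
Hunk 7: at line 7 remove [rcsu,law] add [ofwu,dpxh,kptby] -> 15 lines: gllp yrt hvust lnr hsnrv pyxin fmw cog ofwu dpxh kptby uupc dvc xwhxx qesg

Answer: gllp
yrt
hvust
lnr
hsnrv
pyxin
fmw
cog
ofwu
dpxh
kptby
uupc
dvc
xwhxx
qesg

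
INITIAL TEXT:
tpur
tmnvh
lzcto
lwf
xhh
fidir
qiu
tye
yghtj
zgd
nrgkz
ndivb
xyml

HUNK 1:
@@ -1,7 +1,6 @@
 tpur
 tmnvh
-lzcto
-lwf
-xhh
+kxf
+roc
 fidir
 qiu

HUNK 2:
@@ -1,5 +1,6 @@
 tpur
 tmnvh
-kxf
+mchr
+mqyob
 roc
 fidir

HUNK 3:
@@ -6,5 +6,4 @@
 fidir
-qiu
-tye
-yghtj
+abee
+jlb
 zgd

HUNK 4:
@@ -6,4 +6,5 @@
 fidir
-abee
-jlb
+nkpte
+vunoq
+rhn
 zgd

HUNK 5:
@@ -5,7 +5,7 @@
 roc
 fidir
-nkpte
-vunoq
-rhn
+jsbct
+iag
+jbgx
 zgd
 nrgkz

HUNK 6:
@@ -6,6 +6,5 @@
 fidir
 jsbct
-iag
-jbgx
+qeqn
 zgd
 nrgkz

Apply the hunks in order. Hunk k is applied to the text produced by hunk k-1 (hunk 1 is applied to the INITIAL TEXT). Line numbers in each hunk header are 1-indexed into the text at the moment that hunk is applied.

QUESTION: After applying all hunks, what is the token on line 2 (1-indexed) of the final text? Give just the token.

Answer: tmnvh

Derivation:
Hunk 1: at line 1 remove [lzcto,lwf,xhh] add [kxf,roc] -> 12 lines: tpur tmnvh kxf roc fidir qiu tye yghtj zgd nrgkz ndivb xyml
Hunk 2: at line 1 remove [kxf] add [mchr,mqyob] -> 13 lines: tpur tmnvh mchr mqyob roc fidir qiu tye yghtj zgd nrgkz ndivb xyml
Hunk 3: at line 6 remove [qiu,tye,yghtj] add [abee,jlb] -> 12 lines: tpur tmnvh mchr mqyob roc fidir abee jlb zgd nrgkz ndivb xyml
Hunk 4: at line 6 remove [abee,jlb] add [nkpte,vunoq,rhn] -> 13 lines: tpur tmnvh mchr mqyob roc fidir nkpte vunoq rhn zgd nrgkz ndivb xyml
Hunk 5: at line 5 remove [nkpte,vunoq,rhn] add [jsbct,iag,jbgx] -> 13 lines: tpur tmnvh mchr mqyob roc fidir jsbct iag jbgx zgd nrgkz ndivb xyml
Hunk 6: at line 6 remove [iag,jbgx] add [qeqn] -> 12 lines: tpur tmnvh mchr mqyob roc fidir jsbct qeqn zgd nrgkz ndivb xyml
Final line 2: tmnvh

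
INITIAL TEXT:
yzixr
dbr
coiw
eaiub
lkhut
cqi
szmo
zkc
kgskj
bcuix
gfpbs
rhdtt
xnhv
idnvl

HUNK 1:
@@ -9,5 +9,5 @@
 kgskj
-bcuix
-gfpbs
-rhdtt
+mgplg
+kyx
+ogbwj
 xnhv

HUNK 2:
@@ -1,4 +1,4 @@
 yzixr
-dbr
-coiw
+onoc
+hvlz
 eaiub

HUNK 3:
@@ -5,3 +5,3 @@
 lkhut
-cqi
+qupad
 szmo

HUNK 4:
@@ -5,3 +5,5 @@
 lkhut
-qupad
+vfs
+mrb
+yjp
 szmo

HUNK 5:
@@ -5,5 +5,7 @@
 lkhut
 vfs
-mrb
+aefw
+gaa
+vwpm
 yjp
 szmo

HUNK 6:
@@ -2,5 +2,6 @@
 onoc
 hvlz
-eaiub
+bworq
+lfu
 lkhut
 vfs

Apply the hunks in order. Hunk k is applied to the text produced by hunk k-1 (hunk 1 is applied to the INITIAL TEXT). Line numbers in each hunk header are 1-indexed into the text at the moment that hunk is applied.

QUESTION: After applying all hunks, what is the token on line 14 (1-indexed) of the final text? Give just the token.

Hunk 1: at line 9 remove [bcuix,gfpbs,rhdtt] add [mgplg,kyx,ogbwj] -> 14 lines: yzixr dbr coiw eaiub lkhut cqi szmo zkc kgskj mgplg kyx ogbwj xnhv idnvl
Hunk 2: at line 1 remove [dbr,coiw] add [onoc,hvlz] -> 14 lines: yzixr onoc hvlz eaiub lkhut cqi szmo zkc kgskj mgplg kyx ogbwj xnhv idnvl
Hunk 3: at line 5 remove [cqi] add [qupad] -> 14 lines: yzixr onoc hvlz eaiub lkhut qupad szmo zkc kgskj mgplg kyx ogbwj xnhv idnvl
Hunk 4: at line 5 remove [qupad] add [vfs,mrb,yjp] -> 16 lines: yzixr onoc hvlz eaiub lkhut vfs mrb yjp szmo zkc kgskj mgplg kyx ogbwj xnhv idnvl
Hunk 5: at line 5 remove [mrb] add [aefw,gaa,vwpm] -> 18 lines: yzixr onoc hvlz eaiub lkhut vfs aefw gaa vwpm yjp szmo zkc kgskj mgplg kyx ogbwj xnhv idnvl
Hunk 6: at line 2 remove [eaiub] add [bworq,lfu] -> 19 lines: yzixr onoc hvlz bworq lfu lkhut vfs aefw gaa vwpm yjp szmo zkc kgskj mgplg kyx ogbwj xnhv idnvl
Final line 14: kgskj

Answer: kgskj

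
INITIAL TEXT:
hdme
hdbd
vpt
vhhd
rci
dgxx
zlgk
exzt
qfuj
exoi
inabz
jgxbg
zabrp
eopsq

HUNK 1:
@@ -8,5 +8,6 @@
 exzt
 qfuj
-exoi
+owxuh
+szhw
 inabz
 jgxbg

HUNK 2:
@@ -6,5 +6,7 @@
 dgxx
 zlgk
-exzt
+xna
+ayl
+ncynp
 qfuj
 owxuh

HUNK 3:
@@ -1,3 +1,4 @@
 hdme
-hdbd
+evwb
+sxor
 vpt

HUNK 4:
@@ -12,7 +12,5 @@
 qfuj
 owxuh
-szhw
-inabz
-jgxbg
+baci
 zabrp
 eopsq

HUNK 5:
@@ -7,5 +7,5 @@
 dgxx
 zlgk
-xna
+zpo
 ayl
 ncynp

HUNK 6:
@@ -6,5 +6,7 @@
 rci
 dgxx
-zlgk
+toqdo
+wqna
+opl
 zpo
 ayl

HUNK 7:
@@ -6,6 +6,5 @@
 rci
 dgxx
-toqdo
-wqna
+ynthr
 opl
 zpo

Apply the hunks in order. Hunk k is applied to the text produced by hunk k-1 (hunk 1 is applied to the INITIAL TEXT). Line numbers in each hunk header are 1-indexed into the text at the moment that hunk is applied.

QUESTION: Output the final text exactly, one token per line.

Hunk 1: at line 8 remove [exoi] add [owxuh,szhw] -> 15 lines: hdme hdbd vpt vhhd rci dgxx zlgk exzt qfuj owxuh szhw inabz jgxbg zabrp eopsq
Hunk 2: at line 6 remove [exzt] add [xna,ayl,ncynp] -> 17 lines: hdme hdbd vpt vhhd rci dgxx zlgk xna ayl ncynp qfuj owxuh szhw inabz jgxbg zabrp eopsq
Hunk 3: at line 1 remove [hdbd] add [evwb,sxor] -> 18 lines: hdme evwb sxor vpt vhhd rci dgxx zlgk xna ayl ncynp qfuj owxuh szhw inabz jgxbg zabrp eopsq
Hunk 4: at line 12 remove [szhw,inabz,jgxbg] add [baci] -> 16 lines: hdme evwb sxor vpt vhhd rci dgxx zlgk xna ayl ncynp qfuj owxuh baci zabrp eopsq
Hunk 5: at line 7 remove [xna] add [zpo] -> 16 lines: hdme evwb sxor vpt vhhd rci dgxx zlgk zpo ayl ncynp qfuj owxuh baci zabrp eopsq
Hunk 6: at line 6 remove [zlgk] add [toqdo,wqna,opl] -> 18 lines: hdme evwb sxor vpt vhhd rci dgxx toqdo wqna opl zpo ayl ncynp qfuj owxuh baci zabrp eopsq
Hunk 7: at line 6 remove [toqdo,wqna] add [ynthr] -> 17 lines: hdme evwb sxor vpt vhhd rci dgxx ynthr opl zpo ayl ncynp qfuj owxuh baci zabrp eopsq

Answer: hdme
evwb
sxor
vpt
vhhd
rci
dgxx
ynthr
opl
zpo
ayl
ncynp
qfuj
owxuh
baci
zabrp
eopsq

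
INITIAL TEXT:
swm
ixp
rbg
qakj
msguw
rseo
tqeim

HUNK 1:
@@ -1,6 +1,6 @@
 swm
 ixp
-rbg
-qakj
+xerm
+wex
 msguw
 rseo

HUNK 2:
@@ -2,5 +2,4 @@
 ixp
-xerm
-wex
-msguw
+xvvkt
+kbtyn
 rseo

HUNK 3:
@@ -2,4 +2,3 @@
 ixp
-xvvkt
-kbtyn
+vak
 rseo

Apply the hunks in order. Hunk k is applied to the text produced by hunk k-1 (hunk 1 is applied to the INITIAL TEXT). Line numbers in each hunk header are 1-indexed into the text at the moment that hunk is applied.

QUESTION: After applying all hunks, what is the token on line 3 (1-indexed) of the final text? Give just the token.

Answer: vak

Derivation:
Hunk 1: at line 1 remove [rbg,qakj] add [xerm,wex] -> 7 lines: swm ixp xerm wex msguw rseo tqeim
Hunk 2: at line 2 remove [xerm,wex,msguw] add [xvvkt,kbtyn] -> 6 lines: swm ixp xvvkt kbtyn rseo tqeim
Hunk 3: at line 2 remove [xvvkt,kbtyn] add [vak] -> 5 lines: swm ixp vak rseo tqeim
Final line 3: vak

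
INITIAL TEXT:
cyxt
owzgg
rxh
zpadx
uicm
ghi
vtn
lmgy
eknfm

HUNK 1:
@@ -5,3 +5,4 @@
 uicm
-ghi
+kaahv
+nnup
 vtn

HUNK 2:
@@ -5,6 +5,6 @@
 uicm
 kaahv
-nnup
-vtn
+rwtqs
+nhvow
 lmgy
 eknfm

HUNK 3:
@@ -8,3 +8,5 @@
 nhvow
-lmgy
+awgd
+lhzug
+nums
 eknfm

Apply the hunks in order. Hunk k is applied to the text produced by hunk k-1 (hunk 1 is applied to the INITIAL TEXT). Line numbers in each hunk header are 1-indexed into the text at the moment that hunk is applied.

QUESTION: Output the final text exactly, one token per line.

Answer: cyxt
owzgg
rxh
zpadx
uicm
kaahv
rwtqs
nhvow
awgd
lhzug
nums
eknfm

Derivation:
Hunk 1: at line 5 remove [ghi] add [kaahv,nnup] -> 10 lines: cyxt owzgg rxh zpadx uicm kaahv nnup vtn lmgy eknfm
Hunk 2: at line 5 remove [nnup,vtn] add [rwtqs,nhvow] -> 10 lines: cyxt owzgg rxh zpadx uicm kaahv rwtqs nhvow lmgy eknfm
Hunk 3: at line 8 remove [lmgy] add [awgd,lhzug,nums] -> 12 lines: cyxt owzgg rxh zpadx uicm kaahv rwtqs nhvow awgd lhzug nums eknfm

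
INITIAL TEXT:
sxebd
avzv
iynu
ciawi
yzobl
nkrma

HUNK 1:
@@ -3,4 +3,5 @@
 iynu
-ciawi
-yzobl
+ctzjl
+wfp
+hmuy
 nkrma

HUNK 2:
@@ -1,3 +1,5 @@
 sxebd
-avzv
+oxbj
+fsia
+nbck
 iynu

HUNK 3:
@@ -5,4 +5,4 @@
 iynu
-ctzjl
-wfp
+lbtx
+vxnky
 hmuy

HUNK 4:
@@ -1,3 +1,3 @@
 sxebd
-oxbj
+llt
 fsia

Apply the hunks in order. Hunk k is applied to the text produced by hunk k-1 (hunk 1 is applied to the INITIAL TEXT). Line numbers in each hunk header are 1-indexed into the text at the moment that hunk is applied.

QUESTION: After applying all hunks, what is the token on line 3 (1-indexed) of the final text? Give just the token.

Answer: fsia

Derivation:
Hunk 1: at line 3 remove [ciawi,yzobl] add [ctzjl,wfp,hmuy] -> 7 lines: sxebd avzv iynu ctzjl wfp hmuy nkrma
Hunk 2: at line 1 remove [avzv] add [oxbj,fsia,nbck] -> 9 lines: sxebd oxbj fsia nbck iynu ctzjl wfp hmuy nkrma
Hunk 3: at line 5 remove [ctzjl,wfp] add [lbtx,vxnky] -> 9 lines: sxebd oxbj fsia nbck iynu lbtx vxnky hmuy nkrma
Hunk 4: at line 1 remove [oxbj] add [llt] -> 9 lines: sxebd llt fsia nbck iynu lbtx vxnky hmuy nkrma
Final line 3: fsia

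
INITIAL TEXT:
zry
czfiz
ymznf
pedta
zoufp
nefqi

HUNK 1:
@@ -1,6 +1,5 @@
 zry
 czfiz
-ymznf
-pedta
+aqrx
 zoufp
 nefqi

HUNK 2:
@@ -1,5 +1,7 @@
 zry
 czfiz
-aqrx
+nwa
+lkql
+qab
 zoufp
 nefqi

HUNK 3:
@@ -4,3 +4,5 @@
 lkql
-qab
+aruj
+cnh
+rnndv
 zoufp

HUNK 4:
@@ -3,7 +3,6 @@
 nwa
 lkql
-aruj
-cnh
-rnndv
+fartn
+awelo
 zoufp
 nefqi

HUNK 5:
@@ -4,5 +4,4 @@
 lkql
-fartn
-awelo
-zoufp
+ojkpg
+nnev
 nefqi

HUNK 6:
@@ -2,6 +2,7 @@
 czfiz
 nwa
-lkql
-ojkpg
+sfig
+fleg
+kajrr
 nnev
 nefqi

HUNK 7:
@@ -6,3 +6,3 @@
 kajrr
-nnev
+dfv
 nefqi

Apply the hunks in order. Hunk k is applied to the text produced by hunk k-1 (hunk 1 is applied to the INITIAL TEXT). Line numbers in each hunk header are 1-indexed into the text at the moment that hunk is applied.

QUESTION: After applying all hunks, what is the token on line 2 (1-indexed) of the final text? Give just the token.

Hunk 1: at line 1 remove [ymznf,pedta] add [aqrx] -> 5 lines: zry czfiz aqrx zoufp nefqi
Hunk 2: at line 1 remove [aqrx] add [nwa,lkql,qab] -> 7 lines: zry czfiz nwa lkql qab zoufp nefqi
Hunk 3: at line 4 remove [qab] add [aruj,cnh,rnndv] -> 9 lines: zry czfiz nwa lkql aruj cnh rnndv zoufp nefqi
Hunk 4: at line 3 remove [aruj,cnh,rnndv] add [fartn,awelo] -> 8 lines: zry czfiz nwa lkql fartn awelo zoufp nefqi
Hunk 5: at line 4 remove [fartn,awelo,zoufp] add [ojkpg,nnev] -> 7 lines: zry czfiz nwa lkql ojkpg nnev nefqi
Hunk 6: at line 2 remove [lkql,ojkpg] add [sfig,fleg,kajrr] -> 8 lines: zry czfiz nwa sfig fleg kajrr nnev nefqi
Hunk 7: at line 6 remove [nnev] add [dfv] -> 8 lines: zry czfiz nwa sfig fleg kajrr dfv nefqi
Final line 2: czfiz

Answer: czfiz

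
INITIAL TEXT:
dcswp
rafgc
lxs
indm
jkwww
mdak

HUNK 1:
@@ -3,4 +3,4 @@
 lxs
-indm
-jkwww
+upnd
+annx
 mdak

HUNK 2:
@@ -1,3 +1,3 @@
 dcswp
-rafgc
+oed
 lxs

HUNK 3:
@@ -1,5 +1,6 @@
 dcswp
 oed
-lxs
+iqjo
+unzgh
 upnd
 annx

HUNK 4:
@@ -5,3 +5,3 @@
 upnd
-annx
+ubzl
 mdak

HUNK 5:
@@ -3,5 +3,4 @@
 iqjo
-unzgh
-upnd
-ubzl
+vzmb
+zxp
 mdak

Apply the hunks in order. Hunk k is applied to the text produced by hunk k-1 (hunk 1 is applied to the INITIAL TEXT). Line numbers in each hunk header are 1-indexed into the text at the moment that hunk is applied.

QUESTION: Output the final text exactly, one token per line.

Hunk 1: at line 3 remove [indm,jkwww] add [upnd,annx] -> 6 lines: dcswp rafgc lxs upnd annx mdak
Hunk 2: at line 1 remove [rafgc] add [oed] -> 6 lines: dcswp oed lxs upnd annx mdak
Hunk 3: at line 1 remove [lxs] add [iqjo,unzgh] -> 7 lines: dcswp oed iqjo unzgh upnd annx mdak
Hunk 4: at line 5 remove [annx] add [ubzl] -> 7 lines: dcswp oed iqjo unzgh upnd ubzl mdak
Hunk 5: at line 3 remove [unzgh,upnd,ubzl] add [vzmb,zxp] -> 6 lines: dcswp oed iqjo vzmb zxp mdak

Answer: dcswp
oed
iqjo
vzmb
zxp
mdak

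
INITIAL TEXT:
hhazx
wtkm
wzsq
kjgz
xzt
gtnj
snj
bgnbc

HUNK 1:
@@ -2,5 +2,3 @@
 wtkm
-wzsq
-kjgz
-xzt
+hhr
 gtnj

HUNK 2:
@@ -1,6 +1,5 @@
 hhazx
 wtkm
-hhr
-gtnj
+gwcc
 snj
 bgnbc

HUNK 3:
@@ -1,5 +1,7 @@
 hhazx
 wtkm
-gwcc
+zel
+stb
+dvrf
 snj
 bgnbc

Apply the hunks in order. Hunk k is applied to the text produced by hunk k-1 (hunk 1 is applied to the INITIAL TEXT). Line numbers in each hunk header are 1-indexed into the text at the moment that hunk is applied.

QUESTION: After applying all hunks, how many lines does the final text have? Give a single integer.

Answer: 7

Derivation:
Hunk 1: at line 2 remove [wzsq,kjgz,xzt] add [hhr] -> 6 lines: hhazx wtkm hhr gtnj snj bgnbc
Hunk 2: at line 1 remove [hhr,gtnj] add [gwcc] -> 5 lines: hhazx wtkm gwcc snj bgnbc
Hunk 3: at line 1 remove [gwcc] add [zel,stb,dvrf] -> 7 lines: hhazx wtkm zel stb dvrf snj bgnbc
Final line count: 7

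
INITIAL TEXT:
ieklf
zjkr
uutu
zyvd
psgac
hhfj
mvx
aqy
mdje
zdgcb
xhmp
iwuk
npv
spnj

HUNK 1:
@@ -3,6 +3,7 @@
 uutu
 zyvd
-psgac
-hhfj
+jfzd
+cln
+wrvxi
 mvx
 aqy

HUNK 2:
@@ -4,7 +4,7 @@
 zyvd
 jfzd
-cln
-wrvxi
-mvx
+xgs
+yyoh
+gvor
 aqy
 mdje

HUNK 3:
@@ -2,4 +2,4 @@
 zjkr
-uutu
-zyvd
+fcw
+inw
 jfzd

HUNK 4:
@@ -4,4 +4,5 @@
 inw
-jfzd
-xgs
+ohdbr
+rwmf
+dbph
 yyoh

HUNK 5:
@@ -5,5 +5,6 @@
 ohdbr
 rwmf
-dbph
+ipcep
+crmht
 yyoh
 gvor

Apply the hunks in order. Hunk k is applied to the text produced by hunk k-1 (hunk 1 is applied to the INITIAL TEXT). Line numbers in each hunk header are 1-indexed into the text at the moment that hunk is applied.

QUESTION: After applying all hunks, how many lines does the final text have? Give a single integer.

Hunk 1: at line 3 remove [psgac,hhfj] add [jfzd,cln,wrvxi] -> 15 lines: ieklf zjkr uutu zyvd jfzd cln wrvxi mvx aqy mdje zdgcb xhmp iwuk npv spnj
Hunk 2: at line 4 remove [cln,wrvxi,mvx] add [xgs,yyoh,gvor] -> 15 lines: ieklf zjkr uutu zyvd jfzd xgs yyoh gvor aqy mdje zdgcb xhmp iwuk npv spnj
Hunk 3: at line 2 remove [uutu,zyvd] add [fcw,inw] -> 15 lines: ieklf zjkr fcw inw jfzd xgs yyoh gvor aqy mdje zdgcb xhmp iwuk npv spnj
Hunk 4: at line 4 remove [jfzd,xgs] add [ohdbr,rwmf,dbph] -> 16 lines: ieklf zjkr fcw inw ohdbr rwmf dbph yyoh gvor aqy mdje zdgcb xhmp iwuk npv spnj
Hunk 5: at line 5 remove [dbph] add [ipcep,crmht] -> 17 lines: ieklf zjkr fcw inw ohdbr rwmf ipcep crmht yyoh gvor aqy mdje zdgcb xhmp iwuk npv spnj
Final line count: 17

Answer: 17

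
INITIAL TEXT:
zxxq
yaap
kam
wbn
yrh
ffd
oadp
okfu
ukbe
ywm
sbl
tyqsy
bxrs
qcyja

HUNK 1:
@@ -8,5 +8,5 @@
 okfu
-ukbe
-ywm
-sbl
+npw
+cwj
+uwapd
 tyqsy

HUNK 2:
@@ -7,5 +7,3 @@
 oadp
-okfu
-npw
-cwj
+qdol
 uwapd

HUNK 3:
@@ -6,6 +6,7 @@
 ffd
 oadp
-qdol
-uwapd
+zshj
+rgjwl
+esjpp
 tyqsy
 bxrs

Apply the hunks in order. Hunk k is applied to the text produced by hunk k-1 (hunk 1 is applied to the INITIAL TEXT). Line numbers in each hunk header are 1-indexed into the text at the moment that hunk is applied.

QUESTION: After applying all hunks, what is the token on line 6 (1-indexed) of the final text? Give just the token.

Hunk 1: at line 8 remove [ukbe,ywm,sbl] add [npw,cwj,uwapd] -> 14 lines: zxxq yaap kam wbn yrh ffd oadp okfu npw cwj uwapd tyqsy bxrs qcyja
Hunk 2: at line 7 remove [okfu,npw,cwj] add [qdol] -> 12 lines: zxxq yaap kam wbn yrh ffd oadp qdol uwapd tyqsy bxrs qcyja
Hunk 3: at line 6 remove [qdol,uwapd] add [zshj,rgjwl,esjpp] -> 13 lines: zxxq yaap kam wbn yrh ffd oadp zshj rgjwl esjpp tyqsy bxrs qcyja
Final line 6: ffd

Answer: ffd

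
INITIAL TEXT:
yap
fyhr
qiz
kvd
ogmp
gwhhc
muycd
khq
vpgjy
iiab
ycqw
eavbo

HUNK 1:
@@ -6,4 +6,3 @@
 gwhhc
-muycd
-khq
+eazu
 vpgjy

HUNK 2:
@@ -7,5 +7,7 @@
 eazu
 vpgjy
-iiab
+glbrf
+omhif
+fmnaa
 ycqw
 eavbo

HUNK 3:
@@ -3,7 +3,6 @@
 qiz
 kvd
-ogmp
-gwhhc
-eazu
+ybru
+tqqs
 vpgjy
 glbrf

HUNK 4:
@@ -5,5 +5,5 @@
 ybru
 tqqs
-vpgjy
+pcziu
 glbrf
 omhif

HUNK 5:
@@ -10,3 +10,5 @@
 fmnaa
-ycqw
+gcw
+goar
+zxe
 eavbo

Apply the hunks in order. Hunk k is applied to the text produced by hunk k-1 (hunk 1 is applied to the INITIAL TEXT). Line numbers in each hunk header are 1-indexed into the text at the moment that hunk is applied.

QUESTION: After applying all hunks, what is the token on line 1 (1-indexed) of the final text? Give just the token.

Hunk 1: at line 6 remove [muycd,khq] add [eazu] -> 11 lines: yap fyhr qiz kvd ogmp gwhhc eazu vpgjy iiab ycqw eavbo
Hunk 2: at line 7 remove [iiab] add [glbrf,omhif,fmnaa] -> 13 lines: yap fyhr qiz kvd ogmp gwhhc eazu vpgjy glbrf omhif fmnaa ycqw eavbo
Hunk 3: at line 3 remove [ogmp,gwhhc,eazu] add [ybru,tqqs] -> 12 lines: yap fyhr qiz kvd ybru tqqs vpgjy glbrf omhif fmnaa ycqw eavbo
Hunk 4: at line 5 remove [vpgjy] add [pcziu] -> 12 lines: yap fyhr qiz kvd ybru tqqs pcziu glbrf omhif fmnaa ycqw eavbo
Hunk 5: at line 10 remove [ycqw] add [gcw,goar,zxe] -> 14 lines: yap fyhr qiz kvd ybru tqqs pcziu glbrf omhif fmnaa gcw goar zxe eavbo
Final line 1: yap

Answer: yap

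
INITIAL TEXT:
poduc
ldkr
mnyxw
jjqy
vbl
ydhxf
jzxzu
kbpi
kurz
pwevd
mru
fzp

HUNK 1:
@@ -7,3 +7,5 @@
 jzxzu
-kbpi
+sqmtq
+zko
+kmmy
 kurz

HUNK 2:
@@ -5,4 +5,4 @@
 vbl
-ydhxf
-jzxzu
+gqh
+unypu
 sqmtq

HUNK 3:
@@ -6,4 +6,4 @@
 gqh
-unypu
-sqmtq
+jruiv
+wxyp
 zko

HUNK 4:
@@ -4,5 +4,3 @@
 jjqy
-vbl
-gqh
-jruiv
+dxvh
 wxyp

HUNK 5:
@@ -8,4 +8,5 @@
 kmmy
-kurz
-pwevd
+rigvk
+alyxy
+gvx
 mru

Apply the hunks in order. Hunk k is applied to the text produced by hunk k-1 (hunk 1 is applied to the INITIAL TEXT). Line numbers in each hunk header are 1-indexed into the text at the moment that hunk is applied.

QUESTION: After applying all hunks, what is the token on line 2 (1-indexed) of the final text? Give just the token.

Answer: ldkr

Derivation:
Hunk 1: at line 7 remove [kbpi] add [sqmtq,zko,kmmy] -> 14 lines: poduc ldkr mnyxw jjqy vbl ydhxf jzxzu sqmtq zko kmmy kurz pwevd mru fzp
Hunk 2: at line 5 remove [ydhxf,jzxzu] add [gqh,unypu] -> 14 lines: poduc ldkr mnyxw jjqy vbl gqh unypu sqmtq zko kmmy kurz pwevd mru fzp
Hunk 3: at line 6 remove [unypu,sqmtq] add [jruiv,wxyp] -> 14 lines: poduc ldkr mnyxw jjqy vbl gqh jruiv wxyp zko kmmy kurz pwevd mru fzp
Hunk 4: at line 4 remove [vbl,gqh,jruiv] add [dxvh] -> 12 lines: poduc ldkr mnyxw jjqy dxvh wxyp zko kmmy kurz pwevd mru fzp
Hunk 5: at line 8 remove [kurz,pwevd] add [rigvk,alyxy,gvx] -> 13 lines: poduc ldkr mnyxw jjqy dxvh wxyp zko kmmy rigvk alyxy gvx mru fzp
Final line 2: ldkr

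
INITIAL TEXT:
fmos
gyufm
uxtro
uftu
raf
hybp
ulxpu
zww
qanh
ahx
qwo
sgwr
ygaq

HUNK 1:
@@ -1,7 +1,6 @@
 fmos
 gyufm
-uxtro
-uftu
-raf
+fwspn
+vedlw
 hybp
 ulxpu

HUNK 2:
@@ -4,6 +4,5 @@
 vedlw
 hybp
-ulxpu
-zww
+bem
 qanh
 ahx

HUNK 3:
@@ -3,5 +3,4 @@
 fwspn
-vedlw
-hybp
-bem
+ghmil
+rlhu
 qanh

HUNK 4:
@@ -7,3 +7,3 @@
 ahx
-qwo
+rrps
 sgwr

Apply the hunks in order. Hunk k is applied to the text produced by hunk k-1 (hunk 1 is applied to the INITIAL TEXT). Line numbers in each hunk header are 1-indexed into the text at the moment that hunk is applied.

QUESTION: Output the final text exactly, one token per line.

Hunk 1: at line 1 remove [uxtro,uftu,raf] add [fwspn,vedlw] -> 12 lines: fmos gyufm fwspn vedlw hybp ulxpu zww qanh ahx qwo sgwr ygaq
Hunk 2: at line 4 remove [ulxpu,zww] add [bem] -> 11 lines: fmos gyufm fwspn vedlw hybp bem qanh ahx qwo sgwr ygaq
Hunk 3: at line 3 remove [vedlw,hybp,bem] add [ghmil,rlhu] -> 10 lines: fmos gyufm fwspn ghmil rlhu qanh ahx qwo sgwr ygaq
Hunk 4: at line 7 remove [qwo] add [rrps] -> 10 lines: fmos gyufm fwspn ghmil rlhu qanh ahx rrps sgwr ygaq

Answer: fmos
gyufm
fwspn
ghmil
rlhu
qanh
ahx
rrps
sgwr
ygaq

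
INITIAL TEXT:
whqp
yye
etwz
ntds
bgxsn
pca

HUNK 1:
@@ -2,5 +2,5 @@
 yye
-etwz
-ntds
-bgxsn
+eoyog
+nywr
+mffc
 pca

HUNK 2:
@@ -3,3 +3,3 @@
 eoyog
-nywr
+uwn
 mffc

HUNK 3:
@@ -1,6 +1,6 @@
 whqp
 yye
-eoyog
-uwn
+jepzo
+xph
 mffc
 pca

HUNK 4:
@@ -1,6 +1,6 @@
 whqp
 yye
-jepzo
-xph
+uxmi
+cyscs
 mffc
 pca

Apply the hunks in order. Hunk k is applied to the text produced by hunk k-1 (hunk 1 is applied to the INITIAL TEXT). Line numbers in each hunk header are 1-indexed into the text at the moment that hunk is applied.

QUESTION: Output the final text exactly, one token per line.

Answer: whqp
yye
uxmi
cyscs
mffc
pca

Derivation:
Hunk 1: at line 2 remove [etwz,ntds,bgxsn] add [eoyog,nywr,mffc] -> 6 lines: whqp yye eoyog nywr mffc pca
Hunk 2: at line 3 remove [nywr] add [uwn] -> 6 lines: whqp yye eoyog uwn mffc pca
Hunk 3: at line 1 remove [eoyog,uwn] add [jepzo,xph] -> 6 lines: whqp yye jepzo xph mffc pca
Hunk 4: at line 1 remove [jepzo,xph] add [uxmi,cyscs] -> 6 lines: whqp yye uxmi cyscs mffc pca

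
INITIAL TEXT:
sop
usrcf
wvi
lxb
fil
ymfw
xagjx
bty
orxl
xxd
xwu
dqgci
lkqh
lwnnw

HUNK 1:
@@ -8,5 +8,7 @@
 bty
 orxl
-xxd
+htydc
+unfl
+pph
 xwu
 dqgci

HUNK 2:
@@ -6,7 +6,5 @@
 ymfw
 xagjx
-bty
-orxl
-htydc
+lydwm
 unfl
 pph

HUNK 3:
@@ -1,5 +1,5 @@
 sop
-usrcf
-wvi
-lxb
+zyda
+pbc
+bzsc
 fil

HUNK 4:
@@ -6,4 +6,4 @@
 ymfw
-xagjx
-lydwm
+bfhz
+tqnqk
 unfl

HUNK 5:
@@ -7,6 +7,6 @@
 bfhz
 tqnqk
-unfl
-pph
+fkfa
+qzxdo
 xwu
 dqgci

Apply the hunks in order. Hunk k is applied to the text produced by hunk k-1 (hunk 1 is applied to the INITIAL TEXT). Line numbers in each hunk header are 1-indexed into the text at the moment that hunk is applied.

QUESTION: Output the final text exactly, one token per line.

Answer: sop
zyda
pbc
bzsc
fil
ymfw
bfhz
tqnqk
fkfa
qzxdo
xwu
dqgci
lkqh
lwnnw

Derivation:
Hunk 1: at line 8 remove [xxd] add [htydc,unfl,pph] -> 16 lines: sop usrcf wvi lxb fil ymfw xagjx bty orxl htydc unfl pph xwu dqgci lkqh lwnnw
Hunk 2: at line 6 remove [bty,orxl,htydc] add [lydwm] -> 14 lines: sop usrcf wvi lxb fil ymfw xagjx lydwm unfl pph xwu dqgci lkqh lwnnw
Hunk 3: at line 1 remove [usrcf,wvi,lxb] add [zyda,pbc,bzsc] -> 14 lines: sop zyda pbc bzsc fil ymfw xagjx lydwm unfl pph xwu dqgci lkqh lwnnw
Hunk 4: at line 6 remove [xagjx,lydwm] add [bfhz,tqnqk] -> 14 lines: sop zyda pbc bzsc fil ymfw bfhz tqnqk unfl pph xwu dqgci lkqh lwnnw
Hunk 5: at line 7 remove [unfl,pph] add [fkfa,qzxdo] -> 14 lines: sop zyda pbc bzsc fil ymfw bfhz tqnqk fkfa qzxdo xwu dqgci lkqh lwnnw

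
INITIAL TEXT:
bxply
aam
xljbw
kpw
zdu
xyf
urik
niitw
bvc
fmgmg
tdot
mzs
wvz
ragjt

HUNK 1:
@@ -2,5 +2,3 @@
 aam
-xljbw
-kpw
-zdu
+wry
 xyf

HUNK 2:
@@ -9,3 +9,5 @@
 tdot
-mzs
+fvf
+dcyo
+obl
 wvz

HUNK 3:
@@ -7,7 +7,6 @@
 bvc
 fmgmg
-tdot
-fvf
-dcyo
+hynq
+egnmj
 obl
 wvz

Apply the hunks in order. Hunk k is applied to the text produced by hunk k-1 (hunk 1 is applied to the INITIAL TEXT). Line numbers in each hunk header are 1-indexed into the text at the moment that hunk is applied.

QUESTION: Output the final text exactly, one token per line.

Hunk 1: at line 2 remove [xljbw,kpw,zdu] add [wry] -> 12 lines: bxply aam wry xyf urik niitw bvc fmgmg tdot mzs wvz ragjt
Hunk 2: at line 9 remove [mzs] add [fvf,dcyo,obl] -> 14 lines: bxply aam wry xyf urik niitw bvc fmgmg tdot fvf dcyo obl wvz ragjt
Hunk 3: at line 7 remove [tdot,fvf,dcyo] add [hynq,egnmj] -> 13 lines: bxply aam wry xyf urik niitw bvc fmgmg hynq egnmj obl wvz ragjt

Answer: bxply
aam
wry
xyf
urik
niitw
bvc
fmgmg
hynq
egnmj
obl
wvz
ragjt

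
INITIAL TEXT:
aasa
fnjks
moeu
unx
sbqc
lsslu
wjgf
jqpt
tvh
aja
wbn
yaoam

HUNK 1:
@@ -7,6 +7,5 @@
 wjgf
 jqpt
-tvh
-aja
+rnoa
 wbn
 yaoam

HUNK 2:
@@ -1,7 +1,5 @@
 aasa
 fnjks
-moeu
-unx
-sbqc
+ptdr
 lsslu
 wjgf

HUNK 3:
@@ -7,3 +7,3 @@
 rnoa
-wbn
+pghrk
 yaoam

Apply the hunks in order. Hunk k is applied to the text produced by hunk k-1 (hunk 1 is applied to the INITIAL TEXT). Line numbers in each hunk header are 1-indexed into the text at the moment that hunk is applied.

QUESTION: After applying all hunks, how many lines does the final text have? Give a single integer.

Answer: 9

Derivation:
Hunk 1: at line 7 remove [tvh,aja] add [rnoa] -> 11 lines: aasa fnjks moeu unx sbqc lsslu wjgf jqpt rnoa wbn yaoam
Hunk 2: at line 1 remove [moeu,unx,sbqc] add [ptdr] -> 9 lines: aasa fnjks ptdr lsslu wjgf jqpt rnoa wbn yaoam
Hunk 3: at line 7 remove [wbn] add [pghrk] -> 9 lines: aasa fnjks ptdr lsslu wjgf jqpt rnoa pghrk yaoam
Final line count: 9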